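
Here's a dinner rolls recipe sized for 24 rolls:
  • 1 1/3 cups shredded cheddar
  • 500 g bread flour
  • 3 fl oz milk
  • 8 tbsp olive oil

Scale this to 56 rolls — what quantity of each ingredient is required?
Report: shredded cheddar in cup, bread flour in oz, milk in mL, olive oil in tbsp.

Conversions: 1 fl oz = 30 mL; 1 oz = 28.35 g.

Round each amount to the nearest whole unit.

shredded cheddar: 3 cup; bread flour: 41 oz; milk: 210 mL; olive oil: 19 tbsp

Scaling factor: 56/24 = 7/3.
shredded cheddar: 4/3 cup × 7/3 ≈ 3 cup
bread flour: 500 g × 7/3 ÷ 28.35 g/oz ≈ 41 oz
milk: 3 fl oz × 7/3 × 30 mL/fl oz = 210 mL
olive oil: 8 tbsp × 7/3 ≈ 19 tbsp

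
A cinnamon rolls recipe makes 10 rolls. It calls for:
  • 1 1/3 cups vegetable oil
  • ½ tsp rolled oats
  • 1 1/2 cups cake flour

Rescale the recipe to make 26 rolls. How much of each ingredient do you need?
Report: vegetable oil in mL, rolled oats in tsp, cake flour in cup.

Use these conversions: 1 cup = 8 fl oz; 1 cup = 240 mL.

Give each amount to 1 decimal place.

Scaling factor: 26/10 = 13/5 = 2.6.
vegetable oil: 4/3 cup × 13/5 × 240 mL/cup = 832.0 mL
rolled oats: 0.5 tsp × 13/5 = 1.3 tsp
cake flour: 1.5 cup × 13/5 = 3.9 cup

vegetable oil: 832.0 mL; rolled oats: 1.3 tsp; cake flour: 3.9 cup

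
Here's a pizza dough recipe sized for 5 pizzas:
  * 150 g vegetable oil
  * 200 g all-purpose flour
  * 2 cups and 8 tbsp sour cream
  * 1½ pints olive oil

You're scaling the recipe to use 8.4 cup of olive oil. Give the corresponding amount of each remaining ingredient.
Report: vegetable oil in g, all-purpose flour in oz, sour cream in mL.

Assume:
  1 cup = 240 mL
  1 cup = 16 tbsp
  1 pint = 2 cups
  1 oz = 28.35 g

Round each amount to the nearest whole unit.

The original recipe has 3 cup of olive oil, so the scaling factor is 8.4 ÷ 3 = 14/5 = 2.8.
vegetable oil: 150 g × 14/5 = 420 g
all-purpose flour: 200 g × 14/5 ÷ 28.35 g/oz ≈ 20 oz
sour cream: (2 cup + 8 tbsp = 2.5 cup) × 14/5 × 240 mL/cup = 1680 mL

vegetable oil: 420 g; all-purpose flour: 20 oz; sour cream: 1680 mL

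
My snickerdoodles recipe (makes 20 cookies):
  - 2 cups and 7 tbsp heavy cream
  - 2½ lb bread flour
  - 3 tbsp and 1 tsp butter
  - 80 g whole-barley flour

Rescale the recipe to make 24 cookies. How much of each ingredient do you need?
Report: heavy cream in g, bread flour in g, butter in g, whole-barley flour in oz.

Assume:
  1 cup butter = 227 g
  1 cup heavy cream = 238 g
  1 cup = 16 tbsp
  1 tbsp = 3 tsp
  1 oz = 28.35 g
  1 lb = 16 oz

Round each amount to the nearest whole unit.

Scaling factor: 24/20 = 6/5 = 1.2.
heavy cream: (2 cup + 7 tbsp = 2.4375 cup) × 6/5 × 238 g/cup ≈ 696 g
bread flour: 2.5 lb × 6/5 × 16 oz/lb × 28.35 g/oz ≈ 1361 g
butter: (3 tbsp + 1 tsp = 10/3 tbsp) × 6/5 ÷ 16 tbsp/cup × 227 g/cup ≈ 57 g
whole-barley flour: 80 g × 6/5 ÷ 28.35 g/oz ≈ 3 oz

heavy cream: 696 g; bread flour: 1361 g; butter: 57 g; whole-barley flour: 3 oz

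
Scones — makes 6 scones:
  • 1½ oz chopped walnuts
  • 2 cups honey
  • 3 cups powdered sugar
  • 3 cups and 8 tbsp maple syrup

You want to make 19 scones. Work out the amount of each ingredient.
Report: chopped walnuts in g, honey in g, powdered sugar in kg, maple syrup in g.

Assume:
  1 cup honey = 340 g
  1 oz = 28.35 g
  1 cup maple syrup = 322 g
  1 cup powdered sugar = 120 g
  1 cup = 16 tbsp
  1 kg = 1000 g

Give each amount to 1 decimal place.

Scaling factor: 19/6.
chopped walnuts: 1.5 oz × 19/6 × 28.35 g/oz ≈ 134.7 g
honey: 2 cup × 19/6 × 340 g/cup ≈ 2153.3 g
powdered sugar: 3 cup × 19/6 × 120 g/cup ÷ 1000 g/kg ≈ 1.1 kg
maple syrup: (3 cup + 8 tbsp = 3.5 cup) × 19/6 × 322 g/cup ≈ 3568.8 g

chopped walnuts: 134.7 g; honey: 2153.3 g; powdered sugar: 1.1 kg; maple syrup: 3568.8 g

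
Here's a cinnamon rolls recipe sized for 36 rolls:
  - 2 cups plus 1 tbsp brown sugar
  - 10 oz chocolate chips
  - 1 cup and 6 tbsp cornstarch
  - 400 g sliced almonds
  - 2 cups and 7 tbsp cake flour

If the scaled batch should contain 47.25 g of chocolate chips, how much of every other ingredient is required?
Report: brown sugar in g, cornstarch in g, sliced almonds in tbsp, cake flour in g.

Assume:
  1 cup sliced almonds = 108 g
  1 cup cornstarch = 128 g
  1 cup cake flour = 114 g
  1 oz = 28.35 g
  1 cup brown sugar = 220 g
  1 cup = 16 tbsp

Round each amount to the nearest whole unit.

brown sugar: 76 g; cornstarch: 29 g; sliced almonds: 10 tbsp; cake flour: 46 g

The original recipe has 283.5 g of chocolate chips, so the scaling factor is 47.25 ÷ 283.5 = 1/6.
brown sugar: (2 cup + 1 tbsp = 2.0625 cup) × 1/6 × 220 g/cup ≈ 76 g
cornstarch: (1 cup + 6 tbsp = 1.375 cup) × 1/6 × 128 g/cup ≈ 29 g
sliced almonds: 400 g × 1/6 ÷ 108 g/cup × 16 tbsp/cup ≈ 10 tbsp
cake flour: (2 cup + 7 tbsp = 2.4375 cup) × 1/6 × 114 g/cup ≈ 46 g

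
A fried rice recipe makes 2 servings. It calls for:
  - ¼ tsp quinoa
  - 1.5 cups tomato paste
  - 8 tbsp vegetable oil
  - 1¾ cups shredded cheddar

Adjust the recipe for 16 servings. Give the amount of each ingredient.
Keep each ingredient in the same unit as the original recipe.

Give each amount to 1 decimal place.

quinoa: 2.0 tsp; tomato paste: 12.0 cup; vegetable oil: 64.0 tbsp; shredded cheddar: 14.0 cup

Scaling factor: 16/2 = 8.
quinoa: 0.25 tsp × 8 = 2.0 tsp
tomato paste: 1.5 cup × 8 = 12.0 cup
vegetable oil: 8 tbsp × 8 = 64.0 tbsp
shredded cheddar: 1.75 cup × 8 = 14.0 cup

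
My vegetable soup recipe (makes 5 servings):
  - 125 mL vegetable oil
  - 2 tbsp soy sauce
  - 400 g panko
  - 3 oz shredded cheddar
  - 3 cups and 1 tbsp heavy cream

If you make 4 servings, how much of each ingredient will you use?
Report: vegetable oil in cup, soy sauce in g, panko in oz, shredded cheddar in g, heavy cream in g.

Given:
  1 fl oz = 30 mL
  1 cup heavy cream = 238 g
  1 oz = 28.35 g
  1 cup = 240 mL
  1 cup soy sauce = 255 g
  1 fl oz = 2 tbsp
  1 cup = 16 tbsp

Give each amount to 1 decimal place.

vegetable oil: 0.4 cup; soy sauce: 25.5 g; panko: 11.3 oz; shredded cheddar: 68.0 g; heavy cream: 583.1 g

Scaling factor: 4/5 = 0.8.
vegetable oil: 125 mL × 4/5 ÷ 240 mL/cup ≈ 0.4 cup
soy sauce: 2 tbsp × 4/5 ÷ 16 tbsp/cup × 255 g/cup = 25.5 g
panko: 400 g × 4/5 ÷ 28.35 g/oz ≈ 11.3 oz
shredded cheddar: 3 oz × 4/5 × 28.35 g/oz ≈ 68.0 g
heavy cream: (3 cup + 1 tbsp = 3.0625 cup) × 4/5 × 238 g/cup = 583.1 g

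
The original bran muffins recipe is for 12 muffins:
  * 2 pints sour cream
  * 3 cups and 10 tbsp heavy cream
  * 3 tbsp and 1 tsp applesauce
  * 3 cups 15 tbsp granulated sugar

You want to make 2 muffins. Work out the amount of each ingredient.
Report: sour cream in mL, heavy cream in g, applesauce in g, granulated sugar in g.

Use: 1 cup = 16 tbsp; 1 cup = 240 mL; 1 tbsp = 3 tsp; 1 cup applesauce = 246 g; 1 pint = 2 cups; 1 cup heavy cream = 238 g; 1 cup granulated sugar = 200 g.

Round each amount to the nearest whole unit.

Scaling factor: 2/12 = 1/6.
sour cream: 2 pint × 1/6 × 2 cup/pint × 240 mL/cup = 160 mL
heavy cream: (3 cup + 10 tbsp = 3.625 cup) × 1/6 × 238 g/cup ≈ 144 g
applesauce: (3 tbsp + 1 tsp = 10/3 tbsp) × 1/6 ÷ 16 tbsp/cup × 246 g/cup ≈ 9 g
granulated sugar: (3 cup + 15 tbsp = 3.9375 cup) × 1/6 × 200 g/cup ≈ 131 g

sour cream: 160 mL; heavy cream: 144 g; applesauce: 9 g; granulated sugar: 131 g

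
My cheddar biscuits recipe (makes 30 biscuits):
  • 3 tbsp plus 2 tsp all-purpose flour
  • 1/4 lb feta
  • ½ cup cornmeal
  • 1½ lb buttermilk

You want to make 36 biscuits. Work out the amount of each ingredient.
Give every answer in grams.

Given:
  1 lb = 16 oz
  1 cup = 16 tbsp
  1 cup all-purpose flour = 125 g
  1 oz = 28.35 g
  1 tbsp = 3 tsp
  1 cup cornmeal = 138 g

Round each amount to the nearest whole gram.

all-purpose flour: 34 g; feta: 136 g; cornmeal: 83 g; buttermilk: 816 g

Scaling factor: 36/30 = 6/5 = 1.2.
all-purpose flour: (3 tbsp + 2 tsp = 11/3 tbsp) × 6/5 ÷ 16 tbsp/cup × 125 g/cup ≈ 34 g
feta: 0.25 lb × 6/5 × 16 oz/lb × 28.35 g/oz ≈ 136 g
cornmeal: 0.5 cup × 6/5 × 138 g/cup ≈ 83 g
buttermilk: 1.5 lb × 6/5 × 16 oz/lb × 28.35 g/oz ≈ 816 g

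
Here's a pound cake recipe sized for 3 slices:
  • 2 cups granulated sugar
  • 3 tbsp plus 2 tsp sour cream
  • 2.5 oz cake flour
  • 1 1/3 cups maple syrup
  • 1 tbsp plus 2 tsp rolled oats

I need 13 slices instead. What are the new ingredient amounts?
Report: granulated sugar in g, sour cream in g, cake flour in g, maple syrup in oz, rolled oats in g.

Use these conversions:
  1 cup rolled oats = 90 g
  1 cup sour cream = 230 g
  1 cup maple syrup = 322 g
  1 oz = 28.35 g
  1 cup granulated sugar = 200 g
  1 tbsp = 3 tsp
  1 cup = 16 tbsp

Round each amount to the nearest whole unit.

Scaling factor: 13/3.
granulated sugar: 2 cup × 13/3 × 200 g/cup ≈ 1733 g
sour cream: (3 tbsp + 2 tsp = 11/3 tbsp) × 13/3 ÷ 16 tbsp/cup × 230 g/cup ≈ 228 g
cake flour: 2.5 oz × 13/3 × 28.35 g/oz ≈ 307 g
maple syrup: 4/3 cup × 13/3 × 322 g/cup ÷ 28.35 g/oz ≈ 66 oz
rolled oats: (1 tbsp + 2 tsp = 5/3 tbsp) × 13/3 ÷ 16 tbsp/cup × 90 g/cup ≈ 41 g

granulated sugar: 1733 g; sour cream: 228 g; cake flour: 307 g; maple syrup: 66 oz; rolled oats: 41 g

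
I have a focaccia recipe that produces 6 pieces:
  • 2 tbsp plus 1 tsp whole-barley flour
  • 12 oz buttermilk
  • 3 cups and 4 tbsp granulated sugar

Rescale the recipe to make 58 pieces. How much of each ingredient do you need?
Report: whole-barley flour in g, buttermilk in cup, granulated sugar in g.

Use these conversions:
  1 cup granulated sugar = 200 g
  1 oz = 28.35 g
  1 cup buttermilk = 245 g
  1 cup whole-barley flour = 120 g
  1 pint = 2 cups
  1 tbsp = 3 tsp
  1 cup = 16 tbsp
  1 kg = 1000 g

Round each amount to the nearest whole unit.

Scaling factor: 58/6 = 29/3.
whole-barley flour: (2 tbsp + 1 tsp = 7/3 tbsp) × 29/3 ÷ 16 tbsp/cup × 120 g/cup ≈ 169 g
buttermilk: 12 oz × 29/3 × 28.35 g/oz ÷ 245 g/cup ≈ 13 cup
granulated sugar: (3 cup + 4 tbsp = 3.25 cup) × 29/3 × 200 g/cup ≈ 6283 g

whole-barley flour: 169 g; buttermilk: 13 cup; granulated sugar: 6283 g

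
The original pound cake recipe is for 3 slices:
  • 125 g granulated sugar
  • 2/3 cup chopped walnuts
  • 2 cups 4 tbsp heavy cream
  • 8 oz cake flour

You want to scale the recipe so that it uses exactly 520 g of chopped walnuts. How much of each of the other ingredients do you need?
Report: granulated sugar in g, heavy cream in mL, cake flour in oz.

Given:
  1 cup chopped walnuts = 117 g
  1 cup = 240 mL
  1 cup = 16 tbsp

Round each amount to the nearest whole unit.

granulated sugar: 833 g; heavy cream: 3600 mL; cake flour: 53 oz

The original recipe has 78 g of chopped walnuts, so the scaling factor is 520 ÷ 78 = 20/3.
granulated sugar: 125 g × 20/3 ≈ 833 g
heavy cream: (2 cup + 4 tbsp = 2.25 cup) × 20/3 × 240 mL/cup = 3600 mL
cake flour: 8 oz × 20/3 ≈ 53 oz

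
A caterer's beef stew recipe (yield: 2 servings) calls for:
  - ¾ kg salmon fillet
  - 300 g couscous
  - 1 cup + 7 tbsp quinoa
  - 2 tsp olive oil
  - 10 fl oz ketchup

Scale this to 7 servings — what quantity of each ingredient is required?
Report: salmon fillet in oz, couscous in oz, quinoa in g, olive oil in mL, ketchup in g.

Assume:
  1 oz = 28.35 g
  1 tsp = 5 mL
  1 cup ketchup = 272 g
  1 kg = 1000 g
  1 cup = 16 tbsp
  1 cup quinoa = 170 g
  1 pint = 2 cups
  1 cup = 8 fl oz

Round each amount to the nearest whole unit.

salmon fillet: 93 oz; couscous: 37 oz; quinoa: 855 g; olive oil: 35 mL; ketchup: 1190 g

Scaling factor: 7/2 = 3.5.
salmon fillet: 0.75 kg × 7/2 × 1000 g/kg ÷ 28.35 g/oz ≈ 93 oz
couscous: 300 g × 7/2 ÷ 28.35 g/oz ≈ 37 oz
quinoa: (1 cup + 7 tbsp = 1.4375 cup) × 7/2 × 170 g/cup ≈ 855 g
olive oil: 2 tsp × 7/2 × 5 mL/tsp = 35 mL
ketchup: 10 fl oz × 7/2 ÷ 8 fl oz/cup × 272 g/cup = 1190 g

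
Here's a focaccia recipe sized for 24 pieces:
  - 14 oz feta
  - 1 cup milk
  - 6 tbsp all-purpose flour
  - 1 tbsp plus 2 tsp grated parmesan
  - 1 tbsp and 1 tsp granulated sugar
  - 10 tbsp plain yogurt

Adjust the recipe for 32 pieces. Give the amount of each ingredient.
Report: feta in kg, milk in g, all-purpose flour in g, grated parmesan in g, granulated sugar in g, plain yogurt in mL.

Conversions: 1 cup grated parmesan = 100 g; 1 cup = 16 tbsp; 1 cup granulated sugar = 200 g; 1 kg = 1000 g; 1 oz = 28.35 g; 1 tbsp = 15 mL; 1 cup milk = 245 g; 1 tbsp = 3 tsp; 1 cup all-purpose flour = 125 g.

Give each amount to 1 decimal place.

feta: 0.5 kg; milk: 326.7 g; all-purpose flour: 62.5 g; grated parmesan: 13.9 g; granulated sugar: 22.2 g; plain yogurt: 200.0 mL

Scaling factor: 32/24 = 4/3.
feta: 14 oz × 4/3 × 28.35 g/oz ÷ 1000 g/kg ≈ 0.5 kg
milk: 1 cup × 4/3 × 245 g/cup ≈ 326.7 g
all-purpose flour: 6 tbsp × 4/3 ÷ 16 tbsp/cup × 125 g/cup = 62.5 g
grated parmesan: (1 tbsp + 2 tsp = 5/3 tbsp) × 4/3 ÷ 16 tbsp/cup × 100 g/cup ≈ 13.9 g
granulated sugar: (1 tbsp + 1 tsp = 4/3 tbsp) × 4/3 ÷ 16 tbsp/cup × 200 g/cup ≈ 22.2 g
plain yogurt: 10 tbsp × 4/3 × 15 mL/tbsp = 200.0 mL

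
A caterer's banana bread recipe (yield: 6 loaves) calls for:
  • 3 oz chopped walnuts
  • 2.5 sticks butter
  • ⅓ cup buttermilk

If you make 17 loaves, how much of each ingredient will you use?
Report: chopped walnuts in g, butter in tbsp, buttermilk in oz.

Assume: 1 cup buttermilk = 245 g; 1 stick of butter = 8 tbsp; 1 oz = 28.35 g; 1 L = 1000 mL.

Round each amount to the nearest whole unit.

Scaling factor: 17/6.
chopped walnuts: 3 oz × 17/6 × 28.35 g/oz ≈ 241 g
butter: 2.5 stick × 17/6 × 8 tbsp/stick ≈ 57 tbsp
buttermilk: 1/3 cup × 17/6 × 245 g/cup ÷ 28.35 g/oz ≈ 8 oz

chopped walnuts: 241 g; butter: 57 tbsp; buttermilk: 8 oz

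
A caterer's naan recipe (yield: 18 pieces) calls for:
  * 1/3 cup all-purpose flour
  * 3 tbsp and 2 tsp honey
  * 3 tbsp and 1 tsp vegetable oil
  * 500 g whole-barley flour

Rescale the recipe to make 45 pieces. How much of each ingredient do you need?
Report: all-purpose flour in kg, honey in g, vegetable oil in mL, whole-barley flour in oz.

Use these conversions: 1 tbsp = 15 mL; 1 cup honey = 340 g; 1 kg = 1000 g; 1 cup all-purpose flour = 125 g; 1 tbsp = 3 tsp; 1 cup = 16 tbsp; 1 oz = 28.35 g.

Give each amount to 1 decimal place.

Scaling factor: 45/18 = 5/2 = 2.5.
all-purpose flour: 1/3 cup × 5/2 × 125 g/cup ÷ 1000 g/kg ≈ 0.1 kg
honey: (3 tbsp + 2 tsp = 11/3 tbsp) × 5/2 ÷ 16 tbsp/cup × 340 g/cup ≈ 194.8 g
vegetable oil: (3 tbsp + 1 tsp = 10/3 tbsp) × 5/2 × 15 mL/tbsp = 125.0 mL
whole-barley flour: 500 g × 5/2 ÷ 28.35 g/oz ≈ 44.1 oz

all-purpose flour: 0.1 kg; honey: 194.8 g; vegetable oil: 125.0 mL; whole-barley flour: 44.1 oz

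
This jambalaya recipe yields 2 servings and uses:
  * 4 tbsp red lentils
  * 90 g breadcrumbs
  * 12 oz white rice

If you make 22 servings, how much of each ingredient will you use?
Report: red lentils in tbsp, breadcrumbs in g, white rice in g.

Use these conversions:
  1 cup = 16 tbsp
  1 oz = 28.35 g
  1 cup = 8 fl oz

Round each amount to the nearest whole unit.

red lentils: 44 tbsp; breadcrumbs: 990 g; white rice: 3742 g

Scaling factor: 22/2 = 11.
red lentils: 4 tbsp × 11 = 44 tbsp
breadcrumbs: 90 g × 11 = 990 g
white rice: 12 oz × 11 × 28.35 g/oz ≈ 3742 g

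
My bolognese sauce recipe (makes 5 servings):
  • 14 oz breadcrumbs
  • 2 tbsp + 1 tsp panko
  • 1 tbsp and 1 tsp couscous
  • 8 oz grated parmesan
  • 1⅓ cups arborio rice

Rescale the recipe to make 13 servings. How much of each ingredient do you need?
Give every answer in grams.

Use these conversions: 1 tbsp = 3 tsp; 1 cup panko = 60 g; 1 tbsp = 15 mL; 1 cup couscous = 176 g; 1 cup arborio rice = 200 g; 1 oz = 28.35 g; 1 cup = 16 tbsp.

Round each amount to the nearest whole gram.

Scaling factor: 13/5 = 2.6.
breadcrumbs: 14 oz × 13/5 × 28.35 g/oz ≈ 1032 g
panko: (2 tbsp + 1 tsp = 7/3 tbsp) × 13/5 ÷ 16 tbsp/cup × 60 g/cup ≈ 23 g
couscous: (1 tbsp + 1 tsp = 4/3 tbsp) × 13/5 ÷ 16 tbsp/cup × 176 g/cup ≈ 38 g
grated parmesan: 8 oz × 13/5 × 28.35 g/oz ≈ 590 g
arborio rice: 4/3 cup × 13/5 × 200 g/cup ≈ 693 g

breadcrumbs: 1032 g; panko: 23 g; couscous: 38 g; grated parmesan: 590 g; arborio rice: 693 g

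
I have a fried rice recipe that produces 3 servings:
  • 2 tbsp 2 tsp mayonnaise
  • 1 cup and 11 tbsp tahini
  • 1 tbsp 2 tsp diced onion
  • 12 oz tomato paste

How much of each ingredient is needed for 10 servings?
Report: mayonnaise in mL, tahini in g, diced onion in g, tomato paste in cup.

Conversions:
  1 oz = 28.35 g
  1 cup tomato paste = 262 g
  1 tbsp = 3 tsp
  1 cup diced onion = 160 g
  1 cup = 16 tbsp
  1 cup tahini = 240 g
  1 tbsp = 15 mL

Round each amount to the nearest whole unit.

Scaling factor: 10/3.
mayonnaise: (2 tbsp + 2 tsp = 8/3 tbsp) × 10/3 × 15 mL/tbsp ≈ 133 mL
tahini: (1 cup + 11 tbsp = 1.6875 cup) × 10/3 × 240 g/cup = 1350 g
diced onion: (1 tbsp + 2 tsp = 5/3 tbsp) × 10/3 ÷ 16 tbsp/cup × 160 g/cup ≈ 56 g
tomato paste: 12 oz × 10/3 × 28.35 g/oz ÷ 262 g/cup ≈ 4 cup

mayonnaise: 133 mL; tahini: 1350 g; diced onion: 56 g; tomato paste: 4 cup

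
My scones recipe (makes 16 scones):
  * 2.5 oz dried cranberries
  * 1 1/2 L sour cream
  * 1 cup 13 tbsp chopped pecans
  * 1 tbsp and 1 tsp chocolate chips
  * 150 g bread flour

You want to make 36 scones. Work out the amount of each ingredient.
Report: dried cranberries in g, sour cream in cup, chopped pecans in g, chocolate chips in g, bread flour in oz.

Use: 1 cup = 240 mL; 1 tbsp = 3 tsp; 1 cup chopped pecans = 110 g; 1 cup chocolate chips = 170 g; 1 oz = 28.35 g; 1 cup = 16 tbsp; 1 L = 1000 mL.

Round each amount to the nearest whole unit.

Scaling factor: 36/16 = 9/4 = 2.25.
dried cranberries: 2.5 oz × 9/4 × 28.35 g/oz ≈ 159 g
sour cream: 1.5 L × 9/4 × 1000 mL/L ÷ 240 mL/cup ≈ 14 cup
chopped pecans: (1 cup + 13 tbsp = 1.8125 cup) × 9/4 × 110 g/cup ≈ 449 g
chocolate chips: (1 tbsp + 1 tsp = 4/3 tbsp) × 9/4 ÷ 16 tbsp/cup × 170 g/cup ≈ 32 g
bread flour: 150 g × 9/4 ÷ 28.35 g/oz ≈ 12 oz

dried cranberries: 159 g; sour cream: 14 cup; chopped pecans: 449 g; chocolate chips: 32 g; bread flour: 12 oz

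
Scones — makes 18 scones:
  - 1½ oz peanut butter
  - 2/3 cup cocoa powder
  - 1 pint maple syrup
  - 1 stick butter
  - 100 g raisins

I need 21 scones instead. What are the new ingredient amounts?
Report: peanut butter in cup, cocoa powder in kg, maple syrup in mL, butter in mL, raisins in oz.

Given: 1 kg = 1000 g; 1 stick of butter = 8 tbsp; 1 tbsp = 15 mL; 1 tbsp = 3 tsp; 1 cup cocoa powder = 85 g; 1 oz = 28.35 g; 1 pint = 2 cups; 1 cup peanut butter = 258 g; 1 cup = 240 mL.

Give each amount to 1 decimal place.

Scaling factor: 21/18 = 7/6.
peanut butter: 1.5 oz × 7/6 × 28.35 g/oz ÷ 258 g/cup ≈ 0.2 cup
cocoa powder: 2/3 cup × 7/6 × 85 g/cup ÷ 1000 g/kg ≈ 0.1 kg
maple syrup: 1 pint × 7/6 × 2 cup/pint × 240 mL/cup = 560.0 mL
butter: 1 stick × 7/6 × 8 tbsp/stick × 15 mL/tbsp = 140.0 mL
raisins: 100 g × 7/6 ÷ 28.35 g/oz ≈ 4.1 oz

peanut butter: 0.2 cup; cocoa powder: 0.1 kg; maple syrup: 560.0 mL; butter: 140.0 mL; raisins: 4.1 oz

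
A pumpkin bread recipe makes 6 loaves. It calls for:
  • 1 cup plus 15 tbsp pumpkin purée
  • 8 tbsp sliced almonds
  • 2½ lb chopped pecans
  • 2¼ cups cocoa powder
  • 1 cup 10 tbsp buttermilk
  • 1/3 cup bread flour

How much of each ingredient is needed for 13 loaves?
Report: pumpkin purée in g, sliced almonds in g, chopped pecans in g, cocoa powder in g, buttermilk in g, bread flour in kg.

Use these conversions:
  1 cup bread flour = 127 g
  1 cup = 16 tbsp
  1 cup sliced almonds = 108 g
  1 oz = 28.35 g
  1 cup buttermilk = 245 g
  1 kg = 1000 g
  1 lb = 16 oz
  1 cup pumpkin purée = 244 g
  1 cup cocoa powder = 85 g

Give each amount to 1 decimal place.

Scaling factor: 13/6.
pumpkin purée: (1 cup + 15 tbsp = 1.9375 cup) × 13/6 × 244 g/cup ≈ 1024.3 g
sliced almonds: 8 tbsp × 13/6 ÷ 16 tbsp/cup × 108 g/cup = 117.0 g
chopped pecans: 2.5 lb × 13/6 × 16 oz/lb × 28.35 g/oz = 2457.0 g
cocoa powder: 2.25 cup × 13/6 × 85 g/cup ≈ 414.4 g
buttermilk: (1 cup + 10 tbsp = 1.625 cup) × 13/6 × 245 g/cup ≈ 862.6 g
bread flour: 1/3 cup × 13/6 × 127 g/cup ÷ 1000 g/kg ≈ 0.1 kg

pumpkin purée: 1024.3 g; sliced almonds: 117.0 g; chopped pecans: 2457.0 g; cocoa powder: 414.4 g; buttermilk: 862.6 g; bread flour: 0.1 kg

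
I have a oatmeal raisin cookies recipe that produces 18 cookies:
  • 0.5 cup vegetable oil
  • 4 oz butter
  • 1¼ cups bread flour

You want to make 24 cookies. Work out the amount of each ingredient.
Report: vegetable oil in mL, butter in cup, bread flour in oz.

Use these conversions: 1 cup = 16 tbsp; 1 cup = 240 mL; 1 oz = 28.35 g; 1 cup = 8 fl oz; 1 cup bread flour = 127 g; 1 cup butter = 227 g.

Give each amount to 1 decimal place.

vegetable oil: 160.0 mL; butter: 0.7 cup; bread flour: 7.5 oz

Scaling factor: 24/18 = 4/3.
vegetable oil: 0.5 cup × 4/3 × 240 mL/cup = 160.0 mL
butter: 4 oz × 4/3 × 28.35 g/oz ÷ 227 g/cup ≈ 0.7 cup
bread flour: 1.25 cup × 4/3 × 127 g/cup ÷ 28.35 g/oz ≈ 7.5 oz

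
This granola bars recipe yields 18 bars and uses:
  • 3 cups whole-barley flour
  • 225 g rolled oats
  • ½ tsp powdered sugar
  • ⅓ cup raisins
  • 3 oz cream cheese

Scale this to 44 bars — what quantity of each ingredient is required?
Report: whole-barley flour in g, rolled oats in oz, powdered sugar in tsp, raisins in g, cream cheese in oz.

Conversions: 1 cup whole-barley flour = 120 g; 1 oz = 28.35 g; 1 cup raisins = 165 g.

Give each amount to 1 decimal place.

Scaling factor: 44/18 = 22/9.
whole-barley flour: 3 cup × 22/9 × 120 g/cup = 880.0 g
rolled oats: 225 g × 22/9 ÷ 28.35 g/oz ≈ 19.4 oz
powdered sugar: 0.5 tsp × 22/9 ≈ 1.2 tsp
raisins: 1/3 cup × 22/9 × 165 g/cup ≈ 134.4 g
cream cheese: 3 oz × 22/9 ≈ 7.3 oz

whole-barley flour: 880.0 g; rolled oats: 19.4 oz; powdered sugar: 1.2 tsp; raisins: 134.4 g; cream cheese: 7.3 oz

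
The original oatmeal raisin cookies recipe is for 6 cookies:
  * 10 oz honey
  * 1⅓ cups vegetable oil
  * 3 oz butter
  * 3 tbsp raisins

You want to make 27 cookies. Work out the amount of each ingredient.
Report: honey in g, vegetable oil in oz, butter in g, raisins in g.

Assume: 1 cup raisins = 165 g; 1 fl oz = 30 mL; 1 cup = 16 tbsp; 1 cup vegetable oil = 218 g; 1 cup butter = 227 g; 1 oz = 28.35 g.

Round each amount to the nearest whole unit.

honey: 1276 g; vegetable oil: 46 oz; butter: 383 g; raisins: 139 g

Scaling factor: 27/6 = 9/2 = 4.5.
honey: 10 oz × 9/2 × 28.35 g/oz ≈ 1276 g
vegetable oil: 4/3 cup × 9/2 × 218 g/cup ÷ 28.35 g/oz ≈ 46 oz
butter: 3 oz × 9/2 × 28.35 g/oz ≈ 383 g
raisins: 3 tbsp × 9/2 ÷ 16 tbsp/cup × 165 g/cup ≈ 139 g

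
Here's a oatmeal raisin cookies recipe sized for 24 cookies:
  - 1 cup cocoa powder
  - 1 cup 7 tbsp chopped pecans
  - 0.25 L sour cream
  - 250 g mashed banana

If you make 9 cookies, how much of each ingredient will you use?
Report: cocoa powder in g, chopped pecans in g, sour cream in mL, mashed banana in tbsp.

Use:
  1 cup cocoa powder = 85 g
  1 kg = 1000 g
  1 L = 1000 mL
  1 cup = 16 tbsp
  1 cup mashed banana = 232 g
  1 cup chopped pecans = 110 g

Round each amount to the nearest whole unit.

Scaling factor: 9/24 = 3/8 = 0.375.
cocoa powder: 1 cup × 3/8 × 85 g/cup ≈ 32 g
chopped pecans: (1 cup + 7 tbsp = 1.4375 cup) × 3/8 × 110 g/cup ≈ 59 g
sour cream: 0.25 L × 3/8 × 1000 mL/L ≈ 94 mL
mashed banana: 250 g × 3/8 ÷ 232 g/cup × 16 tbsp/cup ≈ 6 tbsp

cocoa powder: 32 g; chopped pecans: 59 g; sour cream: 94 mL; mashed banana: 6 tbsp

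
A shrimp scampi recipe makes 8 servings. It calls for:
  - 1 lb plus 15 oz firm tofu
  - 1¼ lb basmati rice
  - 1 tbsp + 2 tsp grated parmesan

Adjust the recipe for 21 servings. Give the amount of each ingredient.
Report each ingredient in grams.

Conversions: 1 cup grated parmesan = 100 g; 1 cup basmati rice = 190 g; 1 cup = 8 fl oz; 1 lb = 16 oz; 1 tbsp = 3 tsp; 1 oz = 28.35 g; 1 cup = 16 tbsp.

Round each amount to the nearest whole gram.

firm tofu: 2307 g; basmati rice: 1488 g; grated parmesan: 27 g

Scaling factor: 21/8 = 2.625.
firm tofu: (1 lb + 15 oz = 1.9375 lb) × 21/8 × 16 oz/lb × 28.35 g/oz ≈ 2307 g
basmati rice: 1.25 lb × 21/8 × 16 oz/lb × 28.35 g/oz ≈ 1488 g
grated parmesan: (1 tbsp + 2 tsp = 5/3 tbsp) × 21/8 ÷ 16 tbsp/cup × 100 g/cup ≈ 27 g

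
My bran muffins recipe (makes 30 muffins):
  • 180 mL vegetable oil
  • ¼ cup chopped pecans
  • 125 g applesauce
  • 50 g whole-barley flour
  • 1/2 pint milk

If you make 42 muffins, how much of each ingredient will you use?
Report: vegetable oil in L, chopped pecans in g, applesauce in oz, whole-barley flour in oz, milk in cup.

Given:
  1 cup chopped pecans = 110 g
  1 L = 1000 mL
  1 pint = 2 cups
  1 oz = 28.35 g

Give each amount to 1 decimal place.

Scaling factor: 42/30 = 7/5 = 1.4.
vegetable oil: 180 mL × 7/5 ÷ 1000 mL/L ≈ 0.3 L
chopped pecans: 0.25 cup × 7/5 × 110 g/cup = 38.5 g
applesauce: 125 g × 7/5 ÷ 28.35 g/oz ≈ 6.2 oz
whole-barley flour: 50 g × 7/5 ÷ 28.35 g/oz ≈ 2.5 oz
milk: 0.5 pint × 7/5 × 2 cup/pint = 1.4 cup

vegetable oil: 0.3 L; chopped pecans: 38.5 g; applesauce: 6.2 oz; whole-barley flour: 2.5 oz; milk: 1.4 cup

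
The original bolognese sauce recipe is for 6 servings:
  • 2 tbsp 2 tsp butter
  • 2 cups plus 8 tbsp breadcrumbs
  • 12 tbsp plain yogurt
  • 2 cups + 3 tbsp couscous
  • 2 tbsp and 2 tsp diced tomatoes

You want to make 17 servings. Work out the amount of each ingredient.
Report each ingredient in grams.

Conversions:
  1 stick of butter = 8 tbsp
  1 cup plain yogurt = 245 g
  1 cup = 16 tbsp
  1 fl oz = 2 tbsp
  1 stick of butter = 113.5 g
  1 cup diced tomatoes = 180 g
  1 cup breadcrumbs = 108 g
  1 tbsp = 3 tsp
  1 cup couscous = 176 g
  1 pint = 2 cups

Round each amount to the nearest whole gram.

butter: 107 g; breadcrumbs: 765 g; plain yogurt: 521 g; couscous: 1091 g; diced tomatoes: 85 g

Scaling factor: 17/6.
butter: (2 tbsp + 2 tsp = 8/3 tbsp) × 17/6 ÷ 8 tbsp/stick × 113.5 g/stick ≈ 107 g
breadcrumbs: (2 cup + 8 tbsp = 2.5 cup) × 17/6 × 108 g/cup = 765 g
plain yogurt: 12 tbsp × 17/6 ÷ 16 tbsp/cup × 245 g/cup ≈ 521 g
couscous: (2 cup + 3 tbsp = 2.1875 cup) × 17/6 × 176 g/cup ≈ 1091 g
diced tomatoes: (2 tbsp + 2 tsp = 8/3 tbsp) × 17/6 ÷ 16 tbsp/cup × 180 g/cup = 85 g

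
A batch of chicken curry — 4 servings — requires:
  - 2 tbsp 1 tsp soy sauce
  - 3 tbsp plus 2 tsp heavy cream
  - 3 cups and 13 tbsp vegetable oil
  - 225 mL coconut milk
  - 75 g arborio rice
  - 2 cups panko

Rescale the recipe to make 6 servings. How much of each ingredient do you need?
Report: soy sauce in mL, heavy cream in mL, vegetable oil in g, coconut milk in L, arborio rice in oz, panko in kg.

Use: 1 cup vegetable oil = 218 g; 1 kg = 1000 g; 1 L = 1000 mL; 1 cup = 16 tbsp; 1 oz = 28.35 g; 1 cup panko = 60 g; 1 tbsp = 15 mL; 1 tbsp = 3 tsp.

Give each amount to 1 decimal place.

Scaling factor: 6/4 = 3/2 = 1.5.
soy sauce: (2 tbsp + 1 tsp = 7/3 tbsp) × 3/2 × 15 mL/tbsp = 52.5 mL
heavy cream: (3 tbsp + 2 tsp = 11/3 tbsp) × 3/2 × 15 mL/tbsp = 82.5 mL
vegetable oil: (3 cup + 13 tbsp = 3.8125 cup) × 3/2 × 218 g/cup ≈ 1246.7 g
coconut milk: 225 mL × 3/2 ÷ 1000 mL/L ≈ 0.3 L
arborio rice: 75 g × 3/2 ÷ 28.35 g/oz ≈ 4.0 oz
panko: 2 cup × 3/2 × 60 g/cup ÷ 1000 g/kg ≈ 0.2 kg

soy sauce: 52.5 mL; heavy cream: 82.5 mL; vegetable oil: 1246.7 g; coconut milk: 0.3 L; arborio rice: 4.0 oz; panko: 0.2 kg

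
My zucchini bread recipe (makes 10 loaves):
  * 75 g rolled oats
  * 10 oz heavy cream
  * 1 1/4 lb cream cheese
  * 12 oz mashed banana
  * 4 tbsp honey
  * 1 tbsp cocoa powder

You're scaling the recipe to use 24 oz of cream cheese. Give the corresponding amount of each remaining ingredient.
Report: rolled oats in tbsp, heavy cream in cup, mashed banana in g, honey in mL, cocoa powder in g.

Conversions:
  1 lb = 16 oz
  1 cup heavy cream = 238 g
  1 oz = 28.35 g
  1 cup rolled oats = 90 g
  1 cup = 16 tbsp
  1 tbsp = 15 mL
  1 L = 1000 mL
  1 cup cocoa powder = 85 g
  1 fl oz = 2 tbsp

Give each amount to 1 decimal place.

rolled oats: 16.0 tbsp; heavy cream: 1.4 cup; mashed banana: 408.2 g; honey: 72.0 mL; cocoa powder: 6.4 g

The original recipe has 20 oz of cream cheese, so the scaling factor is 24 ÷ 20 = 6/5 = 1.2.
rolled oats: 75 g × 6/5 ÷ 90 g/cup × 16 tbsp/cup = 16.0 tbsp
heavy cream: 10 oz × 6/5 × 28.35 g/oz ÷ 238 g/cup ≈ 1.4 cup
mashed banana: 12 oz × 6/5 × 28.35 g/oz ≈ 408.2 g
honey: 4 tbsp × 6/5 × 15 mL/tbsp = 72.0 mL
cocoa powder: 1 tbsp × 6/5 ÷ 16 tbsp/cup × 85 g/cup ≈ 6.4 g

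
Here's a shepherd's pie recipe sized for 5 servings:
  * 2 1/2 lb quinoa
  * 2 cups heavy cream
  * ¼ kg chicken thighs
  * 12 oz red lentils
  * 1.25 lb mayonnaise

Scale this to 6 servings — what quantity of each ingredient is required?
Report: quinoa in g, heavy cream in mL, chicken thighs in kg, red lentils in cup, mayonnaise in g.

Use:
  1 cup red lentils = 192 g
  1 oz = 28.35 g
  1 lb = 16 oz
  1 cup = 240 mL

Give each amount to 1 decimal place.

Scaling factor: 6/5 = 1.2.
quinoa: 2.5 lb × 6/5 × 16 oz/lb × 28.35 g/oz = 1360.8 g
heavy cream: 2 cup × 6/5 × 240 mL/cup = 576.0 mL
chicken thighs: 0.25 kg × 6/5 = 0.3 kg
red lentils: 12 oz × 6/5 × 28.35 g/oz ÷ 192 g/cup ≈ 2.1 cup
mayonnaise: 1.25 lb × 6/5 × 16 oz/lb × 28.35 g/oz = 680.4 g

quinoa: 1360.8 g; heavy cream: 576.0 mL; chicken thighs: 0.3 kg; red lentils: 2.1 cup; mayonnaise: 680.4 g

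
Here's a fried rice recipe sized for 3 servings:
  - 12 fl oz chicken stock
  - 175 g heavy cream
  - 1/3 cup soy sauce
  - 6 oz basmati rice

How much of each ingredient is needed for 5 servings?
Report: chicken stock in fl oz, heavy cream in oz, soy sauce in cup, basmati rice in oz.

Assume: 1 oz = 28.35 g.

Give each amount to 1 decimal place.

chicken stock: 20.0 fl oz; heavy cream: 10.3 oz; soy sauce: 0.6 cup; basmati rice: 10.0 oz

Scaling factor: 5/3.
chicken stock: 12 fl oz × 5/3 = 20.0 fl oz
heavy cream: 175 g × 5/3 ÷ 28.35 g/oz ≈ 10.3 oz
soy sauce: 1/3 cup × 5/3 ≈ 0.6 cup
basmati rice: 6 oz × 5/3 = 10.0 oz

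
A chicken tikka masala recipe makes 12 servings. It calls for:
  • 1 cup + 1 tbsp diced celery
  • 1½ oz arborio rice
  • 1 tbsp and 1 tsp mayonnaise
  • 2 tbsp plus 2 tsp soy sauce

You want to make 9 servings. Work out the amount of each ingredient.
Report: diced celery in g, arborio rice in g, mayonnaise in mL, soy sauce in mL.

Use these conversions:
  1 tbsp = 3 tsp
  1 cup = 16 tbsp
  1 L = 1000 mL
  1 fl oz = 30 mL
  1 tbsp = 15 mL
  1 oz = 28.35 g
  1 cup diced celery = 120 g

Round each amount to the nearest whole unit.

Scaling factor: 9/12 = 3/4 = 0.75.
diced celery: (1 cup + 1 tbsp = 1.0625 cup) × 3/4 × 120 g/cup ≈ 96 g
arborio rice: 1.5 oz × 3/4 × 28.35 g/oz ≈ 32 g
mayonnaise: (1 tbsp + 1 tsp = 4/3 tbsp) × 3/4 × 15 mL/tbsp = 15 mL
soy sauce: (2 tbsp + 2 tsp = 8/3 tbsp) × 3/4 × 15 mL/tbsp = 30 mL

diced celery: 96 g; arborio rice: 32 g; mayonnaise: 15 mL; soy sauce: 30 mL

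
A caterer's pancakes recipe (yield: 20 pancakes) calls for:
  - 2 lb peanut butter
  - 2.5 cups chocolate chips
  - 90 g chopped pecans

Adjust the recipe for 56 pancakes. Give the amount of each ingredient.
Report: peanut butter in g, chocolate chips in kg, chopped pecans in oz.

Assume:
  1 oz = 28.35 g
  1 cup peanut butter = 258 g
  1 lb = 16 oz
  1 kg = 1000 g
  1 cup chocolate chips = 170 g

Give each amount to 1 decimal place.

Scaling factor: 56/20 = 14/5 = 2.8.
peanut butter: 2 lb × 14/5 × 16 oz/lb × 28.35 g/oz ≈ 2540.2 g
chocolate chips: 2.5 cup × 14/5 × 170 g/cup ÷ 1000 g/kg ≈ 1.2 kg
chopped pecans: 90 g × 14/5 ÷ 28.35 g/oz ≈ 8.9 oz

peanut butter: 2540.2 g; chocolate chips: 1.2 kg; chopped pecans: 8.9 oz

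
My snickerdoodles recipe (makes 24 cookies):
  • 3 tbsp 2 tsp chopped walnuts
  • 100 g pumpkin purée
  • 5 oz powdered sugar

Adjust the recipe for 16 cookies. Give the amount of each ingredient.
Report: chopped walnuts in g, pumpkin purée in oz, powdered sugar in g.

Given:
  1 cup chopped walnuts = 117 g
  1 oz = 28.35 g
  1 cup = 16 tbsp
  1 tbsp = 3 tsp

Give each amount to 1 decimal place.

chopped walnuts: 17.9 g; pumpkin purée: 2.4 oz; powdered sugar: 94.5 g

Scaling factor: 16/24 = 2/3.
chopped walnuts: (3 tbsp + 2 tsp = 11/3 tbsp) × 2/3 ÷ 16 tbsp/cup × 117 g/cup ≈ 17.9 g
pumpkin purée: 100 g × 2/3 ÷ 28.35 g/oz ≈ 2.4 oz
powdered sugar: 5 oz × 2/3 × 28.35 g/oz = 94.5 g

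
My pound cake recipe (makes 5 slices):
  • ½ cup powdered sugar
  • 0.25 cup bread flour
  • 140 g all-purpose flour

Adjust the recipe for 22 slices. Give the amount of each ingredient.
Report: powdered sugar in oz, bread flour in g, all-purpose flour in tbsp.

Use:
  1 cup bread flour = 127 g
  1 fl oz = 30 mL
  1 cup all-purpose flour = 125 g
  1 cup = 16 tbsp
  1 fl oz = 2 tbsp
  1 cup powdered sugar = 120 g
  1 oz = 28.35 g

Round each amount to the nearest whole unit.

powdered sugar: 9 oz; bread flour: 140 g; all-purpose flour: 79 tbsp

Scaling factor: 22/5 = 4.4.
powdered sugar: 0.5 cup × 22/5 × 120 g/cup ÷ 28.35 g/oz ≈ 9 oz
bread flour: 0.25 cup × 22/5 × 127 g/cup ≈ 140 g
all-purpose flour: 140 g × 22/5 ÷ 125 g/cup × 16 tbsp/cup ≈ 79 tbsp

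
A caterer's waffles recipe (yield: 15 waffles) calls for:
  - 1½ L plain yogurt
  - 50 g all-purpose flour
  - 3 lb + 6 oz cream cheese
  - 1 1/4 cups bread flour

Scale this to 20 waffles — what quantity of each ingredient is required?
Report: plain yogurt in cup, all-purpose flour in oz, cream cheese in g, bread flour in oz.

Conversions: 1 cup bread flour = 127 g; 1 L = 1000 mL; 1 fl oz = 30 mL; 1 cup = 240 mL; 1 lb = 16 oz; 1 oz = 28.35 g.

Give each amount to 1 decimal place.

Scaling factor: 20/15 = 4/3.
plain yogurt: 1.5 L × 4/3 × 1000 mL/L ÷ 240 mL/cup ≈ 8.3 cup
all-purpose flour: 50 g × 4/3 ÷ 28.35 g/oz ≈ 2.4 oz
cream cheese: (3 lb + 6 oz = 3.375 lb) × 4/3 × 16 oz/lb × 28.35 g/oz = 2041.2 g
bread flour: 1.25 cup × 4/3 × 127 g/cup ÷ 28.35 g/oz ≈ 7.5 oz

plain yogurt: 8.3 cup; all-purpose flour: 2.4 oz; cream cheese: 2041.2 g; bread flour: 7.5 oz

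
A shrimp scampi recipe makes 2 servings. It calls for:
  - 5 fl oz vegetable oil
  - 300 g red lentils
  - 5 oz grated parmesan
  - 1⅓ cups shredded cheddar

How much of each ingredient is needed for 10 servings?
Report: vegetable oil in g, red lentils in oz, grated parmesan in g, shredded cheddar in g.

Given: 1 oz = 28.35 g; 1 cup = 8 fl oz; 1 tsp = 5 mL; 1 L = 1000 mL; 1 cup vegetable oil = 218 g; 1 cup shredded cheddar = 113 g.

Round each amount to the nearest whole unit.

Scaling factor: 10/2 = 5.
vegetable oil: 5 fl oz × 5 ÷ 8 fl oz/cup × 218 g/cup ≈ 681 g
red lentils: 300 g × 5 ÷ 28.35 g/oz ≈ 53 oz
grated parmesan: 5 oz × 5 × 28.35 g/oz ≈ 709 g
shredded cheddar: 4/3 cup × 5 × 113 g/cup ≈ 753 g

vegetable oil: 681 g; red lentils: 53 oz; grated parmesan: 709 g; shredded cheddar: 753 g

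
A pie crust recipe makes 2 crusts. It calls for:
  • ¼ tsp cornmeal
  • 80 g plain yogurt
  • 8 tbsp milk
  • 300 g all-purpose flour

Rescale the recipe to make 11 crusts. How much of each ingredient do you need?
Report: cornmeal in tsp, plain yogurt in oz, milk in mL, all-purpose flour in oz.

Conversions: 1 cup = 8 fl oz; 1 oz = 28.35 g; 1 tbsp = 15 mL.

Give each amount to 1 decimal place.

cornmeal: 1.4 tsp; plain yogurt: 15.5 oz; milk: 660.0 mL; all-purpose flour: 58.2 oz

Scaling factor: 11/2 = 5.5.
cornmeal: 0.25 tsp × 11/2 ≈ 1.4 tsp
plain yogurt: 80 g × 11/2 ÷ 28.35 g/oz ≈ 15.5 oz
milk: 8 tbsp × 11/2 × 15 mL/tbsp = 660.0 mL
all-purpose flour: 300 g × 11/2 ÷ 28.35 g/oz ≈ 58.2 oz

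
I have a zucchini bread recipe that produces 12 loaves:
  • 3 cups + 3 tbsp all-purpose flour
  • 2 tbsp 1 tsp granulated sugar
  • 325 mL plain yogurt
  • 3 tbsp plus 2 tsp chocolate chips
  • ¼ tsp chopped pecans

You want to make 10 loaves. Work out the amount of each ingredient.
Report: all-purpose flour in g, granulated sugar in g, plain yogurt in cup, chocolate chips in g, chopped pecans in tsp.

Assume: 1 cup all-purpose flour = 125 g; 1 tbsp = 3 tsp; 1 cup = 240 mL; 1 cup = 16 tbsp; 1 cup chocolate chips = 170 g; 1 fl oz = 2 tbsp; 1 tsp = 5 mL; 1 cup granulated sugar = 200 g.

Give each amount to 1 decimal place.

all-purpose flour: 332.0 g; granulated sugar: 24.3 g; plain yogurt: 1.1 cup; chocolate chips: 32.5 g; chopped pecans: 0.2 tsp

Scaling factor: 10/12 = 5/6.
all-purpose flour: (3 cup + 3 tbsp = 3.1875 cup) × 5/6 × 125 g/cup ≈ 332.0 g
granulated sugar: (2 tbsp + 1 tsp = 7/3 tbsp) × 5/6 ÷ 16 tbsp/cup × 200 g/cup ≈ 24.3 g
plain yogurt: 325 mL × 5/6 ÷ 240 mL/cup ≈ 1.1 cup
chocolate chips: (3 tbsp + 2 tsp = 11/3 tbsp) × 5/6 ÷ 16 tbsp/cup × 170 g/cup ≈ 32.5 g
chopped pecans: 0.25 tsp × 5/6 ≈ 0.2 tsp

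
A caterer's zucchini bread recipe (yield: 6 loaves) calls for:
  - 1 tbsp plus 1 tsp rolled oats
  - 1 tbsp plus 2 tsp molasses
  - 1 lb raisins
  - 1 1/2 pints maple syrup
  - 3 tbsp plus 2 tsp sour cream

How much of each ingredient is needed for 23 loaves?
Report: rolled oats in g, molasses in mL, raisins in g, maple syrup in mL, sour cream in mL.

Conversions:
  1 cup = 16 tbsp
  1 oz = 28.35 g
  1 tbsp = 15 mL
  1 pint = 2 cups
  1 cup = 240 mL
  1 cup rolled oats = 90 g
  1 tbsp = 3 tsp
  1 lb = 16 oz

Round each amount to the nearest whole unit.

Scaling factor: 23/6.
rolled oats: (1 tbsp + 1 tsp = 4/3 tbsp) × 23/6 ÷ 16 tbsp/cup × 90 g/cup ≈ 29 g
molasses: (1 tbsp + 2 tsp = 5/3 tbsp) × 23/6 × 15 mL/tbsp ≈ 96 mL
raisins: 1 lb × 23/6 × 16 oz/lb × 28.35 g/oz ≈ 1739 g
maple syrup: 1.5 pint × 23/6 × 2 cup/pint × 240 mL/cup = 2760 mL
sour cream: (3 tbsp + 2 tsp = 11/3 tbsp) × 23/6 × 15 mL/tbsp ≈ 211 mL

rolled oats: 29 g; molasses: 96 mL; raisins: 1739 g; maple syrup: 2760 mL; sour cream: 211 mL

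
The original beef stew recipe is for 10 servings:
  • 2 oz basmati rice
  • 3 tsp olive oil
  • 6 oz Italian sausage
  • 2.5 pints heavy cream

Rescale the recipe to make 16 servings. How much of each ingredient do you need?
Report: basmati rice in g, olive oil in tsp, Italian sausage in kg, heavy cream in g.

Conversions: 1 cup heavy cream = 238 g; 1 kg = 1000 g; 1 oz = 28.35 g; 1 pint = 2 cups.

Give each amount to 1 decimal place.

basmati rice: 90.7 g; olive oil: 4.8 tsp; Italian sausage: 0.3 kg; heavy cream: 1904.0 g

Scaling factor: 16/10 = 8/5 = 1.6.
basmati rice: 2 oz × 8/5 × 28.35 g/oz ≈ 90.7 g
olive oil: 3 tsp × 8/5 = 4.8 tsp
Italian sausage: 6 oz × 8/5 × 28.35 g/oz ÷ 1000 g/kg ≈ 0.3 kg
heavy cream: 2.5 pint × 8/5 × 2 cup/pint × 238 g/cup = 1904.0 g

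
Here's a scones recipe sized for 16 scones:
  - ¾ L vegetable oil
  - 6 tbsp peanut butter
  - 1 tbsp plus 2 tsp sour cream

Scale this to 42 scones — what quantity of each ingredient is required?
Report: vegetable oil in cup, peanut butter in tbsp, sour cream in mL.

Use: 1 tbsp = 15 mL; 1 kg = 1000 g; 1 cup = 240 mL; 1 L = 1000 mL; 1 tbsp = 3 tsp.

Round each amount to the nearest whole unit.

vegetable oil: 8 cup; peanut butter: 16 tbsp; sour cream: 66 mL

Scaling factor: 42/16 = 21/8 = 2.625.
vegetable oil: 0.75 L × 21/8 × 1000 mL/L ÷ 240 mL/cup ≈ 8 cup
peanut butter: 6 tbsp × 21/8 ≈ 16 tbsp
sour cream: (1 tbsp + 2 tsp = 5/3 tbsp) × 21/8 × 15 mL/tbsp ≈ 66 mL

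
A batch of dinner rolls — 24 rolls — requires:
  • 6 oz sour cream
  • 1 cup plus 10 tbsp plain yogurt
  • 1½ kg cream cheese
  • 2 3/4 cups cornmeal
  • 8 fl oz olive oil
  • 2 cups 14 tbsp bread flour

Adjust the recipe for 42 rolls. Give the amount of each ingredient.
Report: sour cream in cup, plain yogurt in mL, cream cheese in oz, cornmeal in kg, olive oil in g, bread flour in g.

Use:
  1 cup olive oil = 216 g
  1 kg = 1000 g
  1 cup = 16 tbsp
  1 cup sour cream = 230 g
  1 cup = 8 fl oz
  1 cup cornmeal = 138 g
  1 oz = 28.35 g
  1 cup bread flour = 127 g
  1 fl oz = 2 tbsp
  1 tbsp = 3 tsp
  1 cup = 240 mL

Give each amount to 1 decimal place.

sour cream: 1.3 cup; plain yogurt: 682.5 mL; cream cheese: 92.6 oz; cornmeal: 0.7 kg; olive oil: 378.0 g; bread flour: 639.0 g

Scaling factor: 42/24 = 7/4 = 1.75.
sour cream: 6 oz × 7/4 × 28.35 g/oz ÷ 230 g/cup ≈ 1.3 cup
plain yogurt: (1 cup + 10 tbsp = 1.625 cup) × 7/4 × 240 mL/cup = 682.5 mL
cream cheese: 1.5 kg × 7/4 × 1000 g/kg ÷ 28.35 g/oz ≈ 92.6 oz
cornmeal: 2.75 cup × 7/4 × 138 g/cup ÷ 1000 g/kg ≈ 0.7 kg
olive oil: 8 fl oz × 7/4 ÷ 8 fl oz/cup × 216 g/cup = 378.0 g
bread flour: (2 cup + 14 tbsp = 2.875 cup) × 7/4 × 127 g/cup ≈ 639.0 g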